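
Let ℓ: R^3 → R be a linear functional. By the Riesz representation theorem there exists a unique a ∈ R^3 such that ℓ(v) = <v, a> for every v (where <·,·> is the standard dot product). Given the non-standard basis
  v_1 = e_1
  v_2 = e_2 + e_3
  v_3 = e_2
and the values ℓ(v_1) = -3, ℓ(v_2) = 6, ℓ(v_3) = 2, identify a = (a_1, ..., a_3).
a = (-3, 2, 4)

Write a = (a_1, ..., a_3) in the standard basis. For each basis vector v_i, ℓ(v_i) = <v_i, a> is a linear equation in the a_j's. Collect the n equations into a matrix system V a = ℓ, where row i of V is v_i (expressed in the standard basis). Since V is invertible (lower-triangular with 1s on the diagonal, up to permutation), solve by back-substitution:
  V =
[[1, 0, 0],
 [0, 1, 1],
 [0, 1, 0]]
  V a = (-3, 6, 2)
Solving gives a = (-3, 2, 4).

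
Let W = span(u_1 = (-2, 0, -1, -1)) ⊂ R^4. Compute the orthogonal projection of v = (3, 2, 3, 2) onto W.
proj_W(v) = (11/3, 0, 11/6, 11/6)

Set up U = [u_1 | ... | u_1] ∈ R^(4×1). The projector onto W = col(U) is P = U (U^T U)^(-1) U^T.
Compute U^T U =
  [6],
and U^T v = (-11).
Solve U^T U · c = U^T v for the coefficients: c = (-11/6). The projection is proj_W(v) = U c.
Check: (v - proj_W(v)) · u_1 = 0  (should be 0).
Result: proj_W(v) = (11/3, 0, 11/6, 11/6).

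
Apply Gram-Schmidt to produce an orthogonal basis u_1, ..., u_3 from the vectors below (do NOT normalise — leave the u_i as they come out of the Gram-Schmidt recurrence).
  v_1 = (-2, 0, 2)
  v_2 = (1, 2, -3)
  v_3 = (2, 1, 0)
Orthogonal basis:
  u_1 = (-2, 0, 2)
  u_2 = (-1, 2, -1)
  u_3 = (1, 1, 1)

Apply the Gram-Schmidt recurrence
  u_1 = v_1
  u_i = v_i − Σ_{j<i} ((v_i · u_j) / (u_j · u_j)) · u_j.

Step by step this gives:
  u_1 = (-2, 0, 2)
  u_2 = (-1, 2, -1)
  u_3 = (1, 1, 1)

Orthogonality check:
  u_2 · u_1 = 0 (should be 0)
  u_3 · u_1 = 0 (should be 0)
  u_3 · u_2 = 0 (should be 0)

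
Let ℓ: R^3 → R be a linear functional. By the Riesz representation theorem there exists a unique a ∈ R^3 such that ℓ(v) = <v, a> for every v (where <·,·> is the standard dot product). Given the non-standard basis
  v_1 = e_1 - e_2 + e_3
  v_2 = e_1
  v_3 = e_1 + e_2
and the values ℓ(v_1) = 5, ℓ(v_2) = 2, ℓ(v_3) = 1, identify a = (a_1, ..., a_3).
a = (2, -1, 2)

Write a = (a_1, ..., a_3) in the standard basis. For each basis vector v_i, ℓ(v_i) = <v_i, a> is a linear equation in the a_j's. Collect the n equations into a matrix system V a = ℓ, where row i of V is v_i (expressed in the standard basis). Since V is invertible (lower-triangular with 1s on the diagonal, up to permutation), solve by back-substitution:
  V =
[[1, -1, 1],
 [1, 0, 0],
 [1, 1, 0]]
  V a = (5, 2, 1)
Solving gives a = (2, -1, 2).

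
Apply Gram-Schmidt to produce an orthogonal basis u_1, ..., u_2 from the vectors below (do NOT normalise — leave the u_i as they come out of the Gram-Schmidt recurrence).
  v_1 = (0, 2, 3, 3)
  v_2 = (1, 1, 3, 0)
Orthogonal basis:
  u_1 = (0, 2, 3, 3)
  u_2 = (1, 0, 3/2, -3/2)

Apply the Gram-Schmidt recurrence
  u_1 = v_1
  u_i = v_i − Σ_{j<i} ((v_i · u_j) / (u_j · u_j)) · u_j.

Step by step this gives:
  u_1 = (0, 2, 3, 3)
  u_2 = (1, 0, 3/2, -3/2)

Orthogonality check:
  u_2 · u_1 = 0 (should be 0)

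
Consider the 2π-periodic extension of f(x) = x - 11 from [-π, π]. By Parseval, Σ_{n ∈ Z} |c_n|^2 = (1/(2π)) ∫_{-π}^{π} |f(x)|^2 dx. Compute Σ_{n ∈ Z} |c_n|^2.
Σ |c_n|^2 = π^2/3 + 121

Expand and integrate term by term over [-π, π]:
  ∫ (x)^2 dx = 1·(2π^3/3); ∫ 2·1·(-11)·x dx = 0 (odd integrand); ∫ (-11)^2 dx = 121·2π.
So (1/(2π)) ∫_{-π}^{π} (x - 11)^2 dx = 1π^2/3 + 121 = π^2/3 + 121.
Parseval ⇒ Σ |c_n|^2 = π^2/3 + 121.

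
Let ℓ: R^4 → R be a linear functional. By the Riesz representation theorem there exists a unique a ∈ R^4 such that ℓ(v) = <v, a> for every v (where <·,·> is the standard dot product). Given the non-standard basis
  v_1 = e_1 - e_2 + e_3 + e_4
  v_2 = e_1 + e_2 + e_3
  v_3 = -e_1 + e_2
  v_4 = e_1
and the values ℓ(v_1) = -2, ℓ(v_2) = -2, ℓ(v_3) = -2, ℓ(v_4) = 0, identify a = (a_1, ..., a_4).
a = (0, -2, 0, -4)

Write a = (a_1, ..., a_4) in the standard basis. For each basis vector v_i, ℓ(v_i) = <v_i, a> is a linear equation in the a_j's. Collect the n equations into a matrix system V a = ℓ, where row i of V is v_i (expressed in the standard basis). Since V is invertible (lower-triangular with 1s on the diagonal, up to permutation), solve by back-substitution:
  V =
[[1, -1, 1, 1],
 [1, 1, 1, 0],
 [-1, 1, 0, 0],
 [1, 0, 0, 0]]
  V a = (-2, -2, -2, 0)
Solving gives a = (0, -2, 0, -4).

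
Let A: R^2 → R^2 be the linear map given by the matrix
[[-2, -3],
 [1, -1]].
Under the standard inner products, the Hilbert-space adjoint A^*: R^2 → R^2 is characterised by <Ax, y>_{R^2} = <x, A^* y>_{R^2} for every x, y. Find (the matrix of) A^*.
A^* = A^T =
[[-2, 1],
 [-3, -1]]

For real matrices with standard dot products, the defining identity <Ax, y> = <x, A^* y> gives (Ax)^T y = x^T (A^*) y, i.e. x^T A^T y = x^T (A^*) y. Since this holds for all x, y, we must have A^* = A^T. Therefore
A^* =
[[-2, 1],
 [-3, -1]].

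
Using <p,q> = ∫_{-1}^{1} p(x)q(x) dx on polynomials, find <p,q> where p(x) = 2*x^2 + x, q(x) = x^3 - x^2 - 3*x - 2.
<p,q> = -76/15

Expand the product: p(x)·q(x) = 2*x^5 - x^4 - 7*x^3 - 7*x^2 - 2*x.
∫_{-1}^{1} of each monomial x^k gives [2/(k+1) if k even, 0 if k odd]. Integrating term-by-term (or equivalently evaluating the antiderivative F(x) = x^6/3 - x^5/5 - 7*x^4/4 - 7*x^3/3 - x^2 at the endpoints):
  F(1) − F(−1) = -99/20 − (7/60) = -76/15.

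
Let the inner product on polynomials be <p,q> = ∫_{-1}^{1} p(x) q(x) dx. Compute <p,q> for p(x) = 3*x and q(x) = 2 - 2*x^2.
<p,q> = 0

Expand the product: p(x)·q(x) = -6*x^3 + 6*x.
∫_{-1}^{1} of each monomial x^k gives [2/(k+1) if k even, 0 if k odd]. Integrating term-by-term (or equivalently evaluating the antiderivative F(x) = -3*x^4/2 + 3*x^2 at the endpoints):
  F(1) − F(−1) = 3/2 − (3/2) = 0.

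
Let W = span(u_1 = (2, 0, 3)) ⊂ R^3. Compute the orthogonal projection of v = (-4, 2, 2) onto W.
proj_W(v) = (-4/13, 0, -6/13)

Set up U = [u_1 | ... | u_1] ∈ R^(3×1). The projector onto W = col(U) is P = U (U^T U)^(-1) U^T.
Compute U^T U =
  [13],
and U^T v = (-2).
Solve U^T U · c = U^T v for the coefficients: c = (-2/13). The projection is proj_W(v) = U c.
Check: (v - proj_W(v)) · u_1 = 0  (should be 0).
Result: proj_W(v) = (-4/13, 0, -6/13).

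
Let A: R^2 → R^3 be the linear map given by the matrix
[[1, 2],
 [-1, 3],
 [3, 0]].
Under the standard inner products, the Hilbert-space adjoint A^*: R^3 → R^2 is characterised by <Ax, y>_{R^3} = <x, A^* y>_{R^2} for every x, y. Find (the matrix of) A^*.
A^* = A^T =
[[1, -1, 3],
 [2, 3, 0]]

For real matrices with standard dot products, the defining identity <Ax, y> = <x, A^* y> gives (Ax)^T y = x^T (A^*) y, i.e. x^T A^T y = x^T (A^*) y. Since this holds for all x, y, we must have A^* = A^T. Therefore
A^* =
[[1, -1, 3],
 [2, 3, 0]].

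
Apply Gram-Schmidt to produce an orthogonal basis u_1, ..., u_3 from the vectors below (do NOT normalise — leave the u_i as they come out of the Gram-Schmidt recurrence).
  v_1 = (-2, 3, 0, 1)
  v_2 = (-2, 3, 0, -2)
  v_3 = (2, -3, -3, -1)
Orthogonal basis:
  u_1 = (-2, 3, 0, 1)
  u_2 = (-3/7, 9/14, 0, -39/14)
  u_3 = (0, 0, -3, 0)

Apply the Gram-Schmidt recurrence
  u_1 = v_1
  u_i = v_i − Σ_{j<i} ((v_i · u_j) / (u_j · u_j)) · u_j.

Step by step this gives:
  u_1 = (-2, 3, 0, 1)
  u_2 = (-3/7, 9/14, 0, -39/14)
  u_3 = (0, 0, -3, 0)

Orthogonality check:
  u_2 · u_1 = 0 (should be 0)
  u_3 · u_1 = 0 (should be 0)
  u_3 · u_2 = 0 (should be 0)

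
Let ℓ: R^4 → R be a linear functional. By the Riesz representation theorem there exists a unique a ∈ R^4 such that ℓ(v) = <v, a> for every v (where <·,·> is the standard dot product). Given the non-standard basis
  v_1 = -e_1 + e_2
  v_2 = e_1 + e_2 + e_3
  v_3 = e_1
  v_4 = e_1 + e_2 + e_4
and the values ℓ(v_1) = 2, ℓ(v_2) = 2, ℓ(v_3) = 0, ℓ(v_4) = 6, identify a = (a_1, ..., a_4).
a = (0, 2, 0, 4)

Write a = (a_1, ..., a_4) in the standard basis. For each basis vector v_i, ℓ(v_i) = <v_i, a> is a linear equation in the a_j's. Collect the n equations into a matrix system V a = ℓ, where row i of V is v_i (expressed in the standard basis). Since V is invertible (lower-triangular with 1s on the diagonal, up to permutation), solve by back-substitution:
  V =
[[-1, 1, 0, 0],
 [1, 1, 1, 0],
 [1, 0, 0, 0],
 [1, 1, 0, 1]]
  V a = (2, 2, 0, 6)
Solving gives a = (0, 2, 0, 4).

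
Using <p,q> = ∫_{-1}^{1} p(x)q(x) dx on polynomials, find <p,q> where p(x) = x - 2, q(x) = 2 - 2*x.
<p,q> = -28/3

Expand the product: p(x)·q(x) = -2*x^2 + 6*x - 4.
∫_{-1}^{1} of each monomial x^k gives [2/(k+1) if k even, 0 if k odd]. Integrating term-by-term (or equivalently evaluating the antiderivative F(x) = -2*x^3/3 + 3*x^2 - 4*x at the endpoints):
  F(1) − F(−1) = -5/3 − (23/3) = -28/3.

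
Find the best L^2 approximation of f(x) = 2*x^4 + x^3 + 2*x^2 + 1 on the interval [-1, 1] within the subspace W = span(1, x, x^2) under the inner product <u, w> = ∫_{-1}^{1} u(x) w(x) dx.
g(x) = 26*x^2/7 + 3*x/5 + 29/35

The best approximation g ∈ W is the orthogonal projection of f onto W. Writing g = a_0 + a_1 x + a_2 x^2, the coefficients solve the normal equations G · a = b where
  G_{ij} = <φ_i, φ_j> and b_i = <f, φ_i>, with φ_0 = 1, φ_1 = x, φ_2 = x^2.
G =
  [2, 0, 2/3]
  [0, 2/3, 0]
  [2/3, 0, 2/5],
b = (62/15, 2/5, 214/105).
Solving gives a_0 = 29/35, a_1 = 3/5, a_2 = 26/7, so
  g(x) = 26*x^2/7 + 3*x/5 + 29/35.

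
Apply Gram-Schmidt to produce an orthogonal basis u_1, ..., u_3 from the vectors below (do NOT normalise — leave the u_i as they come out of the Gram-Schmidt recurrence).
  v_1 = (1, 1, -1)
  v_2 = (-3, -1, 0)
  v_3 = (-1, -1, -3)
Orthogonal basis:
  u_1 = (1, 1, -1)
  u_2 = (-5/3, 1/3, -4/3)
  u_3 = (4/7, -12/7, -8/7)

Apply the Gram-Schmidt recurrence
  u_1 = v_1
  u_i = v_i − Σ_{j<i} ((v_i · u_j) / (u_j · u_j)) · u_j.

Step by step this gives:
  u_1 = (1, 1, -1)
  u_2 = (-5/3, 1/3, -4/3)
  u_3 = (4/7, -12/7, -8/7)

Orthogonality check:
  u_2 · u_1 = 0 (should be 0)
  u_3 · u_1 = 0 (should be 0)
  u_3 · u_2 = 0 (should be 0)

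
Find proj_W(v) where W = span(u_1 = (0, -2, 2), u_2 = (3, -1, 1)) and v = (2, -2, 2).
proj_W(v) = (2, -2, 2)

Set up U = [u_1 | ... | u_2] ∈ R^(3×2). The projector onto W = col(U) is P = U (U^T U)^(-1) U^T.
Compute U^T U =
  [8, 4]
  [4, 11],
and U^T v = (8, 10).
Solve U^T U · c = U^T v for the coefficients: c = (2/3, 2/3). The projection is proj_W(v) = U c.
Check: (v - proj_W(v)) · u_1 = 0  (should be 0).
Check: (v - proj_W(v)) · u_2 = 0  (should be 0).
Result: proj_W(v) = (2, -2, 2).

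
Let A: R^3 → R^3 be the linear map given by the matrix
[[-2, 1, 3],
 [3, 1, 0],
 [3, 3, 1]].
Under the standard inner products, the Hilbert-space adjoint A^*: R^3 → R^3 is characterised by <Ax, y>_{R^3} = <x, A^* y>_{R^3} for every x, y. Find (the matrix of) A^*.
A^* = A^T =
[[-2, 3, 3],
 [1, 1, 3],
 [3, 0, 1]]

For real matrices with standard dot products, the defining identity <Ax, y> = <x, A^* y> gives (Ax)^T y = x^T (A^*) y, i.e. x^T A^T y = x^T (A^*) y. Since this holds for all x, y, we must have A^* = A^T. Therefore
A^* =
[[-2, 3, 3],
 [1, 1, 3],
 [3, 0, 1]].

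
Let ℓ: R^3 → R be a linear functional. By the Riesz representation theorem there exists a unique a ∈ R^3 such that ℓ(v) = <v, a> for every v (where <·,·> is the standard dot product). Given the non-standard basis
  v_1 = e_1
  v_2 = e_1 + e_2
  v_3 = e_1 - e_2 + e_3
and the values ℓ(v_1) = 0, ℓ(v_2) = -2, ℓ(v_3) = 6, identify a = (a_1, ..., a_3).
a = (0, -2, 4)

Write a = (a_1, ..., a_3) in the standard basis. For each basis vector v_i, ℓ(v_i) = <v_i, a> is a linear equation in the a_j's. Collect the n equations into a matrix system V a = ℓ, where row i of V is v_i (expressed in the standard basis). Since V is invertible (lower-triangular with 1s on the diagonal, up to permutation), solve by back-substitution:
  V =
[[1, 0, 0],
 [1, 1, 0],
 [1, -1, 1]]
  V a = (0, -2, 6)
Solving gives a = (0, -2, 4).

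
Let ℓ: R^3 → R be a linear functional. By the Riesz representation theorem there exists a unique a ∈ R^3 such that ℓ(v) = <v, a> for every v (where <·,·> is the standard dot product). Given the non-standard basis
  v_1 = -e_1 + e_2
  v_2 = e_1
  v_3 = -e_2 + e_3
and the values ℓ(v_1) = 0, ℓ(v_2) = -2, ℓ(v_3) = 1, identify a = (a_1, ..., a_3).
a = (-2, -2, -1)

Write a = (a_1, ..., a_3) in the standard basis. For each basis vector v_i, ℓ(v_i) = <v_i, a> is a linear equation in the a_j's. Collect the n equations into a matrix system V a = ℓ, where row i of V is v_i (expressed in the standard basis). Since V is invertible (lower-triangular with 1s on the diagonal, up to permutation), solve by back-substitution:
  V =
[[-1, 1, 0],
 [1, 0, 0],
 [0, -1, 1]]
  V a = (0, -2, 1)
Solving gives a = (-2, -2, -1).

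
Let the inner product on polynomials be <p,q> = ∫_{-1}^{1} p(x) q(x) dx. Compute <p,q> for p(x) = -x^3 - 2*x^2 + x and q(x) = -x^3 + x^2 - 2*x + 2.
<p,q> = -144/35

Expand the product: p(x)·q(x) = x^6 + x^5 - x^4 + 3*x^3 - 6*x^2 + 2*x.
∫_{-1}^{1} of each monomial x^k gives [2/(k+1) if k even, 0 if k odd]. Integrating term-by-term (or equivalently evaluating the antiderivative F(x) = x^7/7 + x^6/6 - x^5/5 + 3*x^4/4 - 2*x^3 + x^2 at the endpoints):
  F(1) − F(−1) = -59/420 − (1669/420) = -144/35.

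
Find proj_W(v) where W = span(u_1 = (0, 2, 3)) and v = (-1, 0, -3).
proj_W(v) = (0, -18/13, -27/13)

Set up U = [u_1 | ... | u_1] ∈ R^(3×1). The projector onto W = col(U) is P = U (U^T U)^(-1) U^T.
Compute U^T U =
  [13],
and U^T v = (-9).
Solve U^T U · c = U^T v for the coefficients: c = (-9/13). The projection is proj_W(v) = U c.
Check: (v - proj_W(v)) · u_1 = 0  (should be 0).
Result: proj_W(v) = (0, -18/13, -27/13).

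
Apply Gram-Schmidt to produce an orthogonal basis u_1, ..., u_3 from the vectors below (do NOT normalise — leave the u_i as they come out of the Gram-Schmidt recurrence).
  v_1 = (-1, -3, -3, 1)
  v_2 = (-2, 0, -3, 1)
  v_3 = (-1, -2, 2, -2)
Orthogonal basis:
  u_1 = (-1, -3, -3, 1)
  u_2 = (-7/5, 9/5, -6/5, 2/5)
  u_3 = (-147/68, -49/68, 61/68, -111/68)

Apply the Gram-Schmidt recurrence
  u_1 = v_1
  u_i = v_i − Σ_{j<i} ((v_i · u_j) / (u_j · u_j)) · u_j.

Step by step this gives:
  u_1 = (-1, -3, -3, 1)
  u_2 = (-7/5, 9/5, -6/5, 2/5)
  u_3 = (-147/68, -49/68, 61/68, -111/68)

Orthogonality check:
  u_2 · u_1 = 0 (should be 0)
  u_3 · u_1 = 0 (should be 0)
  u_3 · u_2 = 0 (should be 0)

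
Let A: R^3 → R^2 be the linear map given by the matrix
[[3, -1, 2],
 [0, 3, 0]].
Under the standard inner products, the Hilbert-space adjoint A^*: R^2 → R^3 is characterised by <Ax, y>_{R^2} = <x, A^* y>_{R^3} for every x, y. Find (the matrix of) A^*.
A^* = A^T =
[[3, 0],
 [-1, 3],
 [2, 0]]

For real matrices with standard dot products, the defining identity <Ax, y> = <x, A^* y> gives (Ax)^T y = x^T (A^*) y, i.e. x^T A^T y = x^T (A^*) y. Since this holds for all x, y, we must have A^* = A^T. Therefore
A^* =
[[3, 0],
 [-1, 3],
 [2, 0]].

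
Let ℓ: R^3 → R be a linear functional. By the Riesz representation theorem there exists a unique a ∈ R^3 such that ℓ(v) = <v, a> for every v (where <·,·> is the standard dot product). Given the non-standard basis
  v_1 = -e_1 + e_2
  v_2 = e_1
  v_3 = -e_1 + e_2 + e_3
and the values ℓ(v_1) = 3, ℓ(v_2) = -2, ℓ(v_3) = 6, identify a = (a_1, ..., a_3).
a = (-2, 1, 3)

Write a = (a_1, ..., a_3) in the standard basis. For each basis vector v_i, ℓ(v_i) = <v_i, a> is a linear equation in the a_j's. Collect the n equations into a matrix system V a = ℓ, where row i of V is v_i (expressed in the standard basis). Since V is invertible (lower-triangular with 1s on the diagonal, up to permutation), solve by back-substitution:
  V =
[[-1, 1, 0],
 [1, 0, 0],
 [-1, 1, 1]]
  V a = (3, -2, 6)
Solving gives a = (-2, 1, 3).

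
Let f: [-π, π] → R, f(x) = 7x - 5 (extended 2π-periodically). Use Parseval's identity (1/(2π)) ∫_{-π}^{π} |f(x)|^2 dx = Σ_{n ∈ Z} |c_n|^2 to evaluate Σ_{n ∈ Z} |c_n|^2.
Σ |c_n|^2 = 49π^2/3 + 25

Expand and integrate term by term over [-π, π]:
  ∫ (7x)^2 dx = 49·(2π^3/3); ∫ 2·7·(-5)·x dx = 0 (odd integrand); ∫ (-5)^2 dx = 25·2π.
So (1/(2π)) ∫_{-π}^{π} (7x - 5)^2 dx = 49π^2/3 + 25 = 49π^2/3 + 25.
Parseval ⇒ Σ |c_n|^2 = 49π^2/3 + 25.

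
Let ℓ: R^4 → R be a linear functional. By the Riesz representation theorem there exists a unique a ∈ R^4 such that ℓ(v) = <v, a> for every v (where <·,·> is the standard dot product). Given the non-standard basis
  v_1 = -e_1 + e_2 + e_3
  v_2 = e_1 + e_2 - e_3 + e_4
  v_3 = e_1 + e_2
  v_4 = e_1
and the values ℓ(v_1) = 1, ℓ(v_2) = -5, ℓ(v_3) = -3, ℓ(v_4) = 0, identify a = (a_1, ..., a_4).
a = (0, -3, 4, 2)

Write a = (a_1, ..., a_4) in the standard basis. For each basis vector v_i, ℓ(v_i) = <v_i, a> is a linear equation in the a_j's. Collect the n equations into a matrix system V a = ℓ, where row i of V is v_i (expressed in the standard basis). Since V is invertible (lower-triangular with 1s on the diagonal, up to permutation), solve by back-substitution:
  V =
[[-1, 1, 1, 0],
 [1, 1, -1, 1],
 [1, 1, 0, 0],
 [1, 0, 0, 0]]
  V a = (1, -5, -3, 0)
Solving gives a = (0, -3, 4, 2).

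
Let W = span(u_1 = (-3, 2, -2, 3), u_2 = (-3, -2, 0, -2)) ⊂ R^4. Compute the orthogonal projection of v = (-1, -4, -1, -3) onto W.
proj_W(v) = (-81/49, -1234/441, 374/441, -29/9)

Set up U = [u_1 | ... | u_2] ∈ R^(4×2). The projector onto W = col(U) is P = U (U^T U)^(-1) U^T.
Compute U^T U =
  [26, -1]
  [-1, 17],
and U^T v = (-12, 17).
Solve U^T U · c = U^T v for the coefficients: c = (-187/441, 430/441). The projection is proj_W(v) = U c.
Check: (v - proj_W(v)) · u_1 = 0  (should be 0).
Check: (v - proj_W(v)) · u_2 = 0  (should be 0).
Result: proj_W(v) = (-81/49, -1234/441, 374/441, -29/9).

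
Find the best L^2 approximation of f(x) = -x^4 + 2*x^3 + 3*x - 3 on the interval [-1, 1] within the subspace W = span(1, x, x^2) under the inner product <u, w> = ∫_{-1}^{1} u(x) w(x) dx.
g(x) = -6*x^2/7 + 21*x/5 - 102/35

The best approximation g ∈ W is the orthogonal projection of f onto W. Writing g = a_0 + a_1 x + a_2 x^2, the coefficients solve the normal equations G · a = b where
  G_{ij} = <φ_i, φ_j> and b_i = <f, φ_i>, with φ_0 = 1, φ_1 = x, φ_2 = x^2.
G =
  [2, 0, 2/3]
  [0, 2/3, 0]
  [2/3, 0, 2/5],
b = (-32/5, 14/5, -16/7).
Solving gives a_0 = -102/35, a_1 = 21/5, a_2 = -6/7, so
  g(x) = -6*x^2/7 + 21*x/5 - 102/35.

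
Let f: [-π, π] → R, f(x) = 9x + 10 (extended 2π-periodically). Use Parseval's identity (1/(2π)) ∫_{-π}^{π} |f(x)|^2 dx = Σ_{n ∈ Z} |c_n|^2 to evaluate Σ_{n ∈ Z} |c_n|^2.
Σ |c_n|^2 = 27π^2 + 100

Expand and integrate term by term over [-π, π]:
  ∫ (9x)^2 dx = 81·(2π^3/3); ∫ 2·9·(10)·x dx = 0 (odd integrand); ∫ 10^2 dx = 100·2π.
So (1/(2π)) ∫_{-π}^{π} (9x + 10)^2 dx = 81π^2/3 + 100 = 27π^2 + 100.
Parseval ⇒ Σ |c_n|^2 = 27π^2 + 100.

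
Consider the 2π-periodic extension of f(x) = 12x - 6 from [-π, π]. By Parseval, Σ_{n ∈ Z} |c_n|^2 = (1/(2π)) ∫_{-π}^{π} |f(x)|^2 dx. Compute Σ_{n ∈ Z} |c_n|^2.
Σ |c_n|^2 = 48π^2 + 36

Expand and integrate term by term over [-π, π]:
  ∫ (12x)^2 dx = 144·(2π^3/3); ∫ 2·12·(-6)·x dx = 0 (odd integrand); ∫ (-6)^2 dx = 36·2π.
So (1/(2π)) ∫_{-π}^{π} (12x - 6)^2 dx = 144π^2/3 + 36 = 48π^2 + 36.
Parseval ⇒ Σ |c_n|^2 = 48π^2 + 36.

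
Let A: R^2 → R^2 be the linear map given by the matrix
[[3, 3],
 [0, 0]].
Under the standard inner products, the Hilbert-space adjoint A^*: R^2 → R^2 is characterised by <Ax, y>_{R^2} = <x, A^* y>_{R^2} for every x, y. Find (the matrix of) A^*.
A^* = A^T =
[[3, 0],
 [3, 0]]

For real matrices with standard dot products, the defining identity <Ax, y> = <x, A^* y> gives (Ax)^T y = x^T (A^*) y, i.e. x^T A^T y = x^T (A^*) y. Since this holds for all x, y, we must have A^* = A^T. Therefore
A^* =
[[3, 0],
 [3, 0]].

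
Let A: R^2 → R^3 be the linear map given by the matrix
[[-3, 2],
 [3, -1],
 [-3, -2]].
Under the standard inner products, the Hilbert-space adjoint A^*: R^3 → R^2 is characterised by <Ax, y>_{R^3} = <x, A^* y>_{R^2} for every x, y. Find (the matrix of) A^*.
A^* = A^T =
[[-3, 3, -3],
 [2, -1, -2]]

For real matrices with standard dot products, the defining identity <Ax, y> = <x, A^* y> gives (Ax)^T y = x^T (A^*) y, i.e. x^T A^T y = x^T (A^*) y. Since this holds for all x, y, we must have A^* = A^T. Therefore
A^* =
[[-3, 3, -3],
 [2, -1, -2]].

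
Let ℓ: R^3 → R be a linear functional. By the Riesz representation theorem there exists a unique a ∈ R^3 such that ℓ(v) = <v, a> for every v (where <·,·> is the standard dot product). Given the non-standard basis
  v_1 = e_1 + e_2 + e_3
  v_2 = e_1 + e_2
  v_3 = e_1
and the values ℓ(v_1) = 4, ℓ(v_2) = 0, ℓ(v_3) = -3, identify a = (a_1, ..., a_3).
a = (-3, 3, 4)

Write a = (a_1, ..., a_3) in the standard basis. For each basis vector v_i, ℓ(v_i) = <v_i, a> is a linear equation in the a_j's. Collect the n equations into a matrix system V a = ℓ, where row i of V is v_i (expressed in the standard basis). Since V is invertible (lower-triangular with 1s on the diagonal, up to permutation), solve by back-substitution:
  V =
[[1, 1, 1],
 [1, 1, 0],
 [1, 0, 0]]
  V a = (4, 0, -3)
Solving gives a = (-3, 3, 4).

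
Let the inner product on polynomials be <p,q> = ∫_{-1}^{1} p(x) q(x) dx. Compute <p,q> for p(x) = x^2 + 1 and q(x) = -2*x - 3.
<p,q> = -8

Expand the product: p(x)·q(x) = -2*x^3 - 3*x^2 - 2*x - 3.
∫_{-1}^{1} of each monomial x^k gives [2/(k+1) if k even, 0 if k odd]. Integrating term-by-term (or equivalently evaluating the antiderivative F(x) = -x^4/2 - x^3 - x^2 - 3*x at the endpoints):
  F(1) − F(−1) = -11/2 − (5/2) = -8.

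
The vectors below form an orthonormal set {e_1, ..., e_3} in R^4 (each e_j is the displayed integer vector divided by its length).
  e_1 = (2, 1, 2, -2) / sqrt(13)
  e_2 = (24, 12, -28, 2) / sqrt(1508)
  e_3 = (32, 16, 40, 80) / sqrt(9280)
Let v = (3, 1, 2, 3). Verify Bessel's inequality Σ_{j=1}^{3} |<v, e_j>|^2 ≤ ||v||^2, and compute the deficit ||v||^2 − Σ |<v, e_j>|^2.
Σ |<v, e_j>|^2 = 114/5; ||v||^2 = 23; deficit = 1/5

Write each e_j = u_j / sqrt(<u_j, u_j>) where u_j is the displayed integer vector. Then <v, e_j> = <v, u_j> / sqrt(<u_j, u_j>), so |<v, e_j>|^2 = <v, u_j>^2 / <u_j, u_j>.
Coefficients: <v, e_1> = 5/sqrt(13), <v, e_2> = 34/sqrt(1508), <v, e_3> = 432/sqrt(9280).
Square and sum: Σ |<v, e_j>|^2 = 114/5.
Compute ||v||^2 = v·v = 23.
Deficit = 23 − 114/5 = 1/5 ≥ 0, confirming Bessel's inequality. (The deficit equals ||v − Σ <v,e_j> e_j||^2, the squared distance from v to span{e_j}.)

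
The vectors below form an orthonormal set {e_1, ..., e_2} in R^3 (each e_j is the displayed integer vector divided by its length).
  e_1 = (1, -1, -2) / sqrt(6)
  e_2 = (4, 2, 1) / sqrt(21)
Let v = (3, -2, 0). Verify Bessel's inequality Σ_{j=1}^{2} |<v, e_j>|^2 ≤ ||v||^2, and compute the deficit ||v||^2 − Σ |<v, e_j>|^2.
Σ |<v, e_j>|^2 = 101/14; ||v||^2 = 13; deficit = 81/14

Write each e_j = u_j / sqrt(<u_j, u_j>) where u_j is the displayed integer vector. Then <v, e_j> = <v, u_j> / sqrt(<u_j, u_j>), so |<v, e_j>|^2 = <v, u_j>^2 / <u_j, u_j>.
Coefficients: <v, e_1> = 5/sqrt(6), <v, e_2> = 8/sqrt(21).
Square and sum: Σ |<v, e_j>|^2 = 101/14.
Compute ||v||^2 = v·v = 13.
Deficit = 13 − 101/14 = 81/14 ≥ 0, confirming Bessel's inequality. (The deficit equals ||v − Σ <v,e_j> e_j||^2, the squared distance from v to span{e_j}.)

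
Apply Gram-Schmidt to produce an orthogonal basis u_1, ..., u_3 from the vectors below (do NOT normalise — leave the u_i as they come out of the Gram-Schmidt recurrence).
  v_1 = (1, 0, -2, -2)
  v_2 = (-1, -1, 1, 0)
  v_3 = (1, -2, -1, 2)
Orthogonal basis:
  u_1 = (1, 0, -2, -2)
  u_2 = (-2/3, -1, 1/3, -2/3)
  u_3 = (1, -13/6, -7/6, 5/3)

Apply the Gram-Schmidt recurrence
  u_1 = v_1
  u_i = v_i − Σ_{j<i} ((v_i · u_j) / (u_j · u_j)) · u_j.

Step by step this gives:
  u_1 = (1, 0, -2, -2)
  u_2 = (-2/3, -1, 1/3, -2/3)
  u_3 = (1, -13/6, -7/6, 5/3)

Orthogonality check:
  u_2 · u_1 = 0 (should be 0)
  u_3 · u_1 = 0 (should be 0)
  u_3 · u_2 = 0 (should be 0)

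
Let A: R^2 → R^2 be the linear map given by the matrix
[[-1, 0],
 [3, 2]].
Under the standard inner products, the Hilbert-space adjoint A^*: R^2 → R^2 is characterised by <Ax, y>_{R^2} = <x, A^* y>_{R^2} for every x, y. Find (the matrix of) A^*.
A^* = A^T =
[[-1, 3],
 [0, 2]]

For real matrices with standard dot products, the defining identity <Ax, y> = <x, A^* y> gives (Ax)^T y = x^T (A^*) y, i.e. x^T A^T y = x^T (A^*) y. Since this holds for all x, y, we must have A^* = A^T. Therefore
A^* =
[[-1, 3],
 [0, 2]].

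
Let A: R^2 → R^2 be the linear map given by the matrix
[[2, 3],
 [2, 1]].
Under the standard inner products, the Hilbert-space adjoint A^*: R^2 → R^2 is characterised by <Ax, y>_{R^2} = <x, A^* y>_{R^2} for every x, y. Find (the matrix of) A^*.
A^* = A^T =
[[2, 2],
 [3, 1]]

For real matrices with standard dot products, the defining identity <Ax, y> = <x, A^* y> gives (Ax)^T y = x^T (A^*) y, i.e. x^T A^T y = x^T (A^*) y. Since this holds for all x, y, we must have A^* = A^T. Therefore
A^* =
[[2, 2],
 [3, 1]].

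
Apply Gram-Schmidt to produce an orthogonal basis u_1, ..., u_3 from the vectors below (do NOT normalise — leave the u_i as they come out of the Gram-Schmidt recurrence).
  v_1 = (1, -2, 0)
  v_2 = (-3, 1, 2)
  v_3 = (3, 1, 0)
Orthogonal basis:
  u_1 = (1, -2, 0)
  u_2 = (-2, -1, 2)
  u_3 = (56/45, 28/45, 14/9)

Apply the Gram-Schmidt recurrence
  u_1 = v_1
  u_i = v_i − Σ_{j<i} ((v_i · u_j) / (u_j · u_j)) · u_j.

Step by step this gives:
  u_1 = (1, -2, 0)
  u_2 = (-2, -1, 2)
  u_3 = (56/45, 28/45, 14/9)

Orthogonality check:
  u_2 · u_1 = 0 (should be 0)
  u_3 · u_1 = 0 (should be 0)
  u_3 · u_2 = 0 (should be 0)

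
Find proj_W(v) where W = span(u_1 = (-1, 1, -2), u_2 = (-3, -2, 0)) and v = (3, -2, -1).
proj_W(v) = (115/77, 20/77, 68/77)

Set up U = [u_1 | ... | u_2] ∈ R^(3×2). The projector onto W = col(U) is P = U (U^T U)^(-1) U^T.
Compute U^T U =
  [6, 1]
  [1, 13],
and U^T v = (-3, -5).
Solve U^T U · c = U^T v for the coefficients: c = (-34/77, -27/77). The projection is proj_W(v) = U c.
Check: (v - proj_W(v)) · u_1 = 0  (should be 0).
Check: (v - proj_W(v)) · u_2 = 0  (should be 0).
Result: proj_W(v) = (115/77, 20/77, 68/77).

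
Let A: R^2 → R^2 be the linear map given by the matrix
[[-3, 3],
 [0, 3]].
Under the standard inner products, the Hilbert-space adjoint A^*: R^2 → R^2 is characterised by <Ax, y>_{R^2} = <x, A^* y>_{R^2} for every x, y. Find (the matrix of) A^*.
A^* = A^T =
[[-3, 0],
 [3, 3]]

For real matrices with standard dot products, the defining identity <Ax, y> = <x, A^* y> gives (Ax)^T y = x^T (A^*) y, i.e. x^T A^T y = x^T (A^*) y. Since this holds for all x, y, we must have A^* = A^T. Therefore
A^* =
[[-3, 0],
 [3, 3]].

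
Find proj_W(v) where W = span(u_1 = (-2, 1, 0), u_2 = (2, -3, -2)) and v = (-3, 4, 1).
proj_W(v) = (-10/3, 10/3, 5/3)

Set up U = [u_1 | ... | u_2] ∈ R^(3×2). The projector onto W = col(U) is P = U (U^T U)^(-1) U^T.
Compute U^T U =
  [5, -7]
  [-7, 17],
and U^T v = (10, -20).
Solve U^T U · c = U^T v for the coefficients: c = (5/6, -5/6). The projection is proj_W(v) = U c.
Check: (v - proj_W(v)) · u_1 = 0  (should be 0).
Check: (v - proj_W(v)) · u_2 = 0  (should be 0).
Result: proj_W(v) = (-10/3, 10/3, 5/3).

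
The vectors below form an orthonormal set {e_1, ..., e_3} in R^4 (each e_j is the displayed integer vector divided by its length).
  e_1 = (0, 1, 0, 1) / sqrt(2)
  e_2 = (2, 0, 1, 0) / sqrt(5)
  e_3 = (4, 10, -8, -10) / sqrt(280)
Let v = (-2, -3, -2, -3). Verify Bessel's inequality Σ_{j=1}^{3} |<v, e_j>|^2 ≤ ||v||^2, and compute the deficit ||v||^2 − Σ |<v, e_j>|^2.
Σ |<v, e_j>|^2 = 178/7; ||v||^2 = 26; deficit = 4/7

Write each e_j = u_j / sqrt(<u_j, u_j>) where u_j is the displayed integer vector. Then <v, e_j> = <v, u_j> / sqrt(<u_j, u_j>), so |<v, e_j>|^2 = <v, u_j>^2 / <u_j, u_j>.
Coefficients: <v, e_1> = -6/sqrt(2), <v, e_2> = -6/sqrt(5), <v, e_3> = 8/sqrt(280).
Square and sum: Σ |<v, e_j>|^2 = 178/7.
Compute ||v||^2 = v·v = 26.
Deficit = 26 − 178/7 = 4/7 ≥ 0, confirming Bessel's inequality. (The deficit equals ||v − Σ <v,e_j> e_j||^2, the squared distance from v to span{e_j}.)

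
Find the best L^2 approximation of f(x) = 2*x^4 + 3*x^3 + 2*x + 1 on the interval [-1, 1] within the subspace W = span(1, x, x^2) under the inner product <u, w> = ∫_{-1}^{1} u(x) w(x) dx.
g(x) = 12*x^2/7 + 19*x/5 + 29/35

The best approximation g ∈ W is the orthogonal projection of f onto W. Writing g = a_0 + a_1 x + a_2 x^2, the coefficients solve the normal equations G · a = b where
  G_{ij} = <φ_i, φ_j> and b_i = <f, φ_i>, with φ_0 = 1, φ_1 = x, φ_2 = x^2.
G =
  [2, 0, 2/3]
  [0, 2/3, 0]
  [2/3, 0, 2/5],
b = (14/5, 38/15, 26/21).
Solving gives a_0 = 29/35, a_1 = 19/5, a_2 = 12/7, so
  g(x) = 12*x^2/7 + 19*x/5 + 29/35.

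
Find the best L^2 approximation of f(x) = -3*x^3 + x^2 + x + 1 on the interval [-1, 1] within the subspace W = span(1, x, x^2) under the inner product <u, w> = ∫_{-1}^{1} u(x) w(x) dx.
g(x) = x^2 - 4*x/5 + 1

The best approximation g ∈ W is the orthogonal projection of f onto W. Writing g = a_0 + a_1 x + a_2 x^2, the coefficients solve the normal equations G · a = b where
  G_{ij} = <φ_i, φ_j> and b_i = <f, φ_i>, with φ_0 = 1, φ_1 = x, φ_2 = x^2.
G =
  [2, 0, 2/3]
  [0, 2/3, 0]
  [2/3, 0, 2/5],
b = (8/3, -8/15, 16/15).
Solving gives a_0 = 1, a_1 = -4/5, a_2 = 1, so
  g(x) = x^2 - 4*x/5 + 1.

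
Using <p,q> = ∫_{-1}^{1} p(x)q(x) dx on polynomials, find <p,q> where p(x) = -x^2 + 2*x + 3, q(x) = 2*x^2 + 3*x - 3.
<p,q> = -44/5

Expand the product: p(x)·q(x) = -2*x^4 + x^3 + 15*x^2 + 3*x - 9.
∫_{-1}^{1} of each monomial x^k gives [2/(k+1) if k even, 0 if k odd]. Integrating term-by-term (or equivalently evaluating the antiderivative F(x) = -2*x^5/5 + x^4/4 + 5*x^3 + 3*x^2/2 - 9*x at the endpoints):
  F(1) − F(−1) = -53/20 − (123/20) = -44/5.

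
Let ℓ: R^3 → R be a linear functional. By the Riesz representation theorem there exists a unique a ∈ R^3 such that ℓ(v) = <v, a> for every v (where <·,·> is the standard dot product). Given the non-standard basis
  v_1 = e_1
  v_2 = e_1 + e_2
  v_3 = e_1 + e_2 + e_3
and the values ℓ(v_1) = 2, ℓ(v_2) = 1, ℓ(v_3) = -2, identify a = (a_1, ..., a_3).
a = (2, -1, -3)

Write a = (a_1, ..., a_3) in the standard basis. For each basis vector v_i, ℓ(v_i) = <v_i, a> is a linear equation in the a_j's. Collect the n equations into a matrix system V a = ℓ, where row i of V is v_i (expressed in the standard basis). Since V is invertible (lower-triangular with 1s on the diagonal, up to permutation), solve by back-substitution:
  V =
[[1, 0, 0],
 [1, 1, 0],
 [1, 1, 1]]
  V a = (2, 1, -2)
Solving gives a = (2, -1, -3).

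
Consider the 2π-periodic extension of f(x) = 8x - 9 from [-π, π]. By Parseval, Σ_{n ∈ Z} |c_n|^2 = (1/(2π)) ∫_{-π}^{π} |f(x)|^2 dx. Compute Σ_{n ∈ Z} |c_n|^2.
Σ |c_n|^2 = 64π^2/3 + 81

Expand and integrate term by term over [-π, π]:
  ∫ (8x)^2 dx = 64·(2π^3/3); ∫ 2·8·(-9)·x dx = 0 (odd integrand); ∫ (-9)^2 dx = 81·2π.
So (1/(2π)) ∫_{-π}^{π} (8x - 9)^2 dx = 64π^2/3 + 81 = 64π^2/3 + 81.
Parseval ⇒ Σ |c_n|^2 = 64π^2/3 + 81.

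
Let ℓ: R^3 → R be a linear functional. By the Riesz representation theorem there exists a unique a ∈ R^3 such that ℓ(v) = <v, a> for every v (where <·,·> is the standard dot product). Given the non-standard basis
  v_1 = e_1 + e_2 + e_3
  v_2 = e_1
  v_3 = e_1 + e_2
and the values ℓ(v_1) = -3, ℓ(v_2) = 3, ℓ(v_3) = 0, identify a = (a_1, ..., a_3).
a = (3, -3, -3)

Write a = (a_1, ..., a_3) in the standard basis. For each basis vector v_i, ℓ(v_i) = <v_i, a> is a linear equation in the a_j's. Collect the n equations into a matrix system V a = ℓ, where row i of V is v_i (expressed in the standard basis). Since V is invertible (lower-triangular with 1s on the diagonal, up to permutation), solve by back-substitution:
  V =
[[1, 1, 1],
 [1, 0, 0],
 [1, 1, 0]]
  V a = (-3, 3, 0)
Solving gives a = (3, -3, -3).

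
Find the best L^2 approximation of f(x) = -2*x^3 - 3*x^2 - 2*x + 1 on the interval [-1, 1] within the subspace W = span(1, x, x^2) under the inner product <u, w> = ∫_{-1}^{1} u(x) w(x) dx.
g(x) = -3*x^2 - 16*x/5 + 1

The best approximation g ∈ W is the orthogonal projection of f onto W. Writing g = a_0 + a_1 x + a_2 x^2, the coefficients solve the normal equations G · a = b where
  G_{ij} = <φ_i, φ_j> and b_i = <f, φ_i>, with φ_0 = 1, φ_1 = x, φ_2 = x^2.
G =
  [2, 0, 2/3]
  [0, 2/3, 0]
  [2/3, 0, 2/5],
b = (0, -32/15, -8/15).
Solving gives a_0 = 1, a_1 = -16/5, a_2 = -3, so
  g(x) = -3*x^2 - 16*x/5 + 1.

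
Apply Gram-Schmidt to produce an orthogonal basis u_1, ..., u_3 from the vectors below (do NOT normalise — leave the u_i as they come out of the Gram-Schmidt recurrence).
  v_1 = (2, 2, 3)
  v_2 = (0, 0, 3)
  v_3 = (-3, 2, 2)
Orthogonal basis:
  u_1 = (2, 2, 3)
  u_2 = (-18/17, -18/17, 24/17)
  u_3 = (-5/2, 5/2, 0)

Apply the Gram-Schmidt recurrence
  u_1 = v_1
  u_i = v_i − Σ_{j<i} ((v_i · u_j) / (u_j · u_j)) · u_j.

Step by step this gives:
  u_1 = (2, 2, 3)
  u_2 = (-18/17, -18/17, 24/17)
  u_3 = (-5/2, 5/2, 0)

Orthogonality check:
  u_2 · u_1 = 0 (should be 0)
  u_3 · u_1 = 0 (should be 0)
  u_3 · u_2 = 0 (should be 0)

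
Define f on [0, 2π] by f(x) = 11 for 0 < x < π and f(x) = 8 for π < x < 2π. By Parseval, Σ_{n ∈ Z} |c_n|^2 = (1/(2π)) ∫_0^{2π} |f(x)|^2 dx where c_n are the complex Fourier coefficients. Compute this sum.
Σ |c_n|^2 = 185/2

Parseval equates the L^2 energy of f (normalised by 1/(2π)) with the ℓ^2 sum of its Fourier coefficients: (1/(2π)) ∫_0^{2π} |f|^2 = Σ |c_n|^2.
Compute the left side: (1/(2π)) [∫_0^π 11^2 dx + ∫_π^{2π} 8^2 dx] = (1/(2π)) · (121π + 64π) = (121 + 64)/2 = 185/2.
So Σ_{n ∈ Z} |c_n|^2 = 185/2.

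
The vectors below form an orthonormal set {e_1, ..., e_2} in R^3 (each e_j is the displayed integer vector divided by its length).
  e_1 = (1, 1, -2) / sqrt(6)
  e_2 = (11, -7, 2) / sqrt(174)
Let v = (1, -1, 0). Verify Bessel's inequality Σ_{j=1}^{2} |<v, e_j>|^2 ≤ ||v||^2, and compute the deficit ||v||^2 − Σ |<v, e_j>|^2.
Σ |<v, e_j>|^2 = 54/29; ||v||^2 = 2; deficit = 4/29

Write each e_j = u_j / sqrt(<u_j, u_j>) where u_j is the displayed integer vector. Then <v, e_j> = <v, u_j> / sqrt(<u_j, u_j>), so |<v, e_j>|^2 = <v, u_j>^2 / <u_j, u_j>.
Coefficients: <v, e_1> = 0/sqrt(6), <v, e_2> = 18/sqrt(174).
Square and sum: Σ |<v, e_j>|^2 = 54/29.
Compute ||v||^2 = v·v = 2.
Deficit = 2 − 54/29 = 4/29 ≥ 0, confirming Bessel's inequality. (The deficit equals ||v − Σ <v,e_j> e_j||^2, the squared distance from v to span{e_j}.)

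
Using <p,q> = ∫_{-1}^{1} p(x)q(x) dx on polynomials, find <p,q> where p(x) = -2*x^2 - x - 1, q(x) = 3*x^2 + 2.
<p,q> = -166/15

Expand the product: p(x)·q(x) = -6*x^4 - 3*x^3 - 7*x^2 - 2*x - 2.
∫_{-1}^{1} of each monomial x^k gives [2/(k+1) if k even, 0 if k odd]. Integrating term-by-term (or equivalently evaluating the antiderivative F(x) = -6*x^5/5 - 3*x^4/4 - 7*x^3/3 - x^2 - 2*x at the endpoints):
  F(1) − F(−1) = -437/60 − (227/60) = -166/15.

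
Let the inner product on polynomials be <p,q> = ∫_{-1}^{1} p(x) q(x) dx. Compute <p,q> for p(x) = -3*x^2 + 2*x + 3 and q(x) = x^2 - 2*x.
<p,q> = -28/15

Expand the product: p(x)·q(x) = -3*x^4 + 8*x^3 - x^2 - 6*x.
∫_{-1}^{1} of each monomial x^k gives [2/(k+1) if k even, 0 if k odd]. Integrating term-by-term (or equivalently evaluating the antiderivative F(x) = -3*x^5/5 + 2*x^4 - x^3/3 - 3*x^2 at the endpoints):
  F(1) − F(−1) = -29/15 − (-1/15) = -28/15.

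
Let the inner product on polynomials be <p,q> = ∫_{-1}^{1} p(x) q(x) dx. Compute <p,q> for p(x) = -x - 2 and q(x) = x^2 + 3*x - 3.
<p,q> = 26/3

Expand the product: p(x)·q(x) = -x^3 - 5*x^2 - 3*x + 6.
∫_{-1}^{1} of each monomial x^k gives [2/(k+1) if k even, 0 if k odd]. Integrating term-by-term (or equivalently evaluating the antiderivative F(x) = -x^4/4 - 5*x^3/3 - 3*x^2/2 + 6*x at the endpoints):
  F(1) − F(−1) = 31/12 − (-73/12) = 26/3.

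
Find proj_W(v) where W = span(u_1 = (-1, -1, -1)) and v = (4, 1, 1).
proj_W(v) = (2, 2, 2)

Set up U = [u_1 | ... | u_1] ∈ R^(3×1). The projector onto W = col(U) is P = U (U^T U)^(-1) U^T.
Compute U^T U =
  [3],
and U^T v = (-6).
Solve U^T U · c = U^T v for the coefficients: c = (-2). The projection is proj_W(v) = U c.
Check: (v - proj_W(v)) · u_1 = 0  (should be 0).
Result: proj_W(v) = (2, 2, 2).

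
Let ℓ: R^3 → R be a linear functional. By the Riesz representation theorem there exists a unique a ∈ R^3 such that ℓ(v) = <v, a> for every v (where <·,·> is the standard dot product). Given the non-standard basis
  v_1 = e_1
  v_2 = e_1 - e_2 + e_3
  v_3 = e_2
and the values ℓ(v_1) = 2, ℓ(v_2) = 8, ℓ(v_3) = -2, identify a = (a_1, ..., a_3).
a = (2, -2, 4)

Write a = (a_1, ..., a_3) in the standard basis. For each basis vector v_i, ℓ(v_i) = <v_i, a> is a linear equation in the a_j's. Collect the n equations into a matrix system V a = ℓ, where row i of V is v_i (expressed in the standard basis). Since V is invertible (lower-triangular with 1s on the diagonal, up to permutation), solve by back-substitution:
  V =
[[1, 0, 0],
 [1, -1, 1],
 [0, 1, 0]]
  V a = (2, 8, -2)
Solving gives a = (2, -2, 4).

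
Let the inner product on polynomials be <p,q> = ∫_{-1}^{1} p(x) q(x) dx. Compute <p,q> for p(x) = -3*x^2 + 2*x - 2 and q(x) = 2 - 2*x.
<p,q> = -44/3

Expand the product: p(x)·q(x) = 6*x^3 - 10*x^2 + 8*x - 4.
∫_{-1}^{1} of each monomial x^k gives [2/(k+1) if k even, 0 if k odd]. Integrating term-by-term (or equivalently evaluating the antiderivative F(x) = 3*x^4/2 - 10*x^3/3 + 4*x^2 - 4*x at the endpoints):
  F(1) − F(−1) = -11/6 − (77/6) = -44/3.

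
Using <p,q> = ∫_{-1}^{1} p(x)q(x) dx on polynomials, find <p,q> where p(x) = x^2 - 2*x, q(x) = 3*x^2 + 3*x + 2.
<p,q> = -22/15

Expand the product: p(x)·q(x) = 3*x^4 - 3*x^3 - 4*x^2 - 4*x.
∫_{-1}^{1} of each monomial x^k gives [2/(k+1) if k even, 0 if k odd]. Integrating term-by-term (or equivalently evaluating the antiderivative F(x) = 3*x^5/5 - 3*x^4/4 - 4*x^3/3 - 2*x^2 at the endpoints):
  F(1) − F(−1) = -209/60 − (-121/60) = -22/15.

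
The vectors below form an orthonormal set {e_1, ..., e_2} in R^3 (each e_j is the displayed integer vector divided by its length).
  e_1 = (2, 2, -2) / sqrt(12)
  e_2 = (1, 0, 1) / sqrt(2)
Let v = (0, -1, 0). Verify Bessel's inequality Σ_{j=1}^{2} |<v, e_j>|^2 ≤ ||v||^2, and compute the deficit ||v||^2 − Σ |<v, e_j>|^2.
Σ |<v, e_j>|^2 = 1/3; ||v||^2 = 1; deficit = 2/3

Write each e_j = u_j / sqrt(<u_j, u_j>) where u_j is the displayed integer vector. Then <v, e_j> = <v, u_j> / sqrt(<u_j, u_j>), so |<v, e_j>|^2 = <v, u_j>^2 / <u_j, u_j>.
Coefficients: <v, e_1> = -2/sqrt(12), <v, e_2> = 0/sqrt(2).
Square and sum: Σ |<v, e_j>|^2 = 1/3.
Compute ||v||^2 = v·v = 1.
Deficit = 1 − 1/3 = 2/3 ≥ 0, confirming Bessel's inequality. (The deficit equals ||v − Σ <v,e_j> e_j||^2, the squared distance from v to span{e_j}.)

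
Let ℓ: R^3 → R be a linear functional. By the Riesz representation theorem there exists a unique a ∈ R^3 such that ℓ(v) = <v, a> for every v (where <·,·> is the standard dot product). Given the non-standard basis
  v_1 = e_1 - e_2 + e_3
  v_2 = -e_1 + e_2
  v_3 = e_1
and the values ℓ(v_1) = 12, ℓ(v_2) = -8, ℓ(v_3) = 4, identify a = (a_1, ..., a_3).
a = (4, -4, 4)

Write a = (a_1, ..., a_3) in the standard basis. For each basis vector v_i, ℓ(v_i) = <v_i, a> is a linear equation in the a_j's. Collect the n equations into a matrix system V a = ℓ, where row i of V is v_i (expressed in the standard basis). Since V is invertible (lower-triangular with 1s on the diagonal, up to permutation), solve by back-substitution:
  V =
[[1, -1, 1],
 [-1, 1, 0],
 [1, 0, 0]]
  V a = (12, -8, 4)
Solving gives a = (4, -4, 4).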